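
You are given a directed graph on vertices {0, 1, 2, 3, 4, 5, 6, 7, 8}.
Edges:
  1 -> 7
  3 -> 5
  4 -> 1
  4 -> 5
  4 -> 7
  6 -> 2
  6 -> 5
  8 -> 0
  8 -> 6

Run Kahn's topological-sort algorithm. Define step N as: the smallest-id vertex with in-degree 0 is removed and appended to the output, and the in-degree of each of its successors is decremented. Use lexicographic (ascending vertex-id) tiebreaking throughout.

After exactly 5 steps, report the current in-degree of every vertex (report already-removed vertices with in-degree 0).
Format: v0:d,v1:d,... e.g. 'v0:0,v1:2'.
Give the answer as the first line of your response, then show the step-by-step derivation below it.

v0:0,v1:0,v2:1,v3:0,v4:0,v5:1,v6:0,v7:0,v8:0

step 1: output 3; order=[3]; indeg=(1,1,1,0,0,2,1,2,0)
step 2: output 4; order=[3,4]; indeg=(1,0,1,0,0,1,1,1,0)
step 3: output 1; order=[3,4,1]; indeg=(1,0,1,0,0,1,1,0,0)
step 4: output 7; order=[3,4,1,7]; indeg=(1,0,1,0,0,1,1,0,0)
step 5: output 8; order=[3,4,1,7,8]; indeg=(0,0,1,0,0,1,0,0,0)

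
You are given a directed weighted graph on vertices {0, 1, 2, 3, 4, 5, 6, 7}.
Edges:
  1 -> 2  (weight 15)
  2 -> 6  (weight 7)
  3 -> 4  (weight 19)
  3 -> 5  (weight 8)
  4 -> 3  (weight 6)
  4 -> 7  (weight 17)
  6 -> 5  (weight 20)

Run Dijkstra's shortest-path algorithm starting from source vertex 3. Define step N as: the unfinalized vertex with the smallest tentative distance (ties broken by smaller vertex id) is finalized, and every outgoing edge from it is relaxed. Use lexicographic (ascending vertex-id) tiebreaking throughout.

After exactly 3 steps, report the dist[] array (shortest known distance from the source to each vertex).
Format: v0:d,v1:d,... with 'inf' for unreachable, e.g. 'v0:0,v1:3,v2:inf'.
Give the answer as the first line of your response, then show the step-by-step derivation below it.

v0:inf,v1:inf,v2:inf,v3:0,v4:19,v5:8,v6:inf,v7:36

step 1: dist = v0:inf,v1:inf,v2:inf,v3:0,v4:19,v5:8,v6:inf,v7:inf
step 2: dist = v0:inf,v1:inf,v2:inf,v3:0,v4:19,v5:8,v6:inf,v7:inf
step 3: dist = v0:inf,v1:inf,v2:inf,v3:0,v4:19,v5:8,v6:inf,v7:36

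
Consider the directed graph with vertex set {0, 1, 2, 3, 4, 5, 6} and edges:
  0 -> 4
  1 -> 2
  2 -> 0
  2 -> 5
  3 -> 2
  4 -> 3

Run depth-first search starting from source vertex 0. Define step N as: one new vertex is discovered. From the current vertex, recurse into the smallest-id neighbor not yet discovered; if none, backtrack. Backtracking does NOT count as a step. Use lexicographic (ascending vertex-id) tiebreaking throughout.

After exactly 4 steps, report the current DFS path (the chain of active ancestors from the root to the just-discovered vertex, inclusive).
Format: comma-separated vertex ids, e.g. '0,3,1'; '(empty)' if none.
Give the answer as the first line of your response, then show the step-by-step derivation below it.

0,4,3,2

step 1: discover 0; path=0; order=0
step 2: discover 4; path=0>4; order=0,4
step 3: discover 3; path=0>4>3; order=0,4,3
step 4: discover 2; path=0>4>3>2; order=0,4,3,2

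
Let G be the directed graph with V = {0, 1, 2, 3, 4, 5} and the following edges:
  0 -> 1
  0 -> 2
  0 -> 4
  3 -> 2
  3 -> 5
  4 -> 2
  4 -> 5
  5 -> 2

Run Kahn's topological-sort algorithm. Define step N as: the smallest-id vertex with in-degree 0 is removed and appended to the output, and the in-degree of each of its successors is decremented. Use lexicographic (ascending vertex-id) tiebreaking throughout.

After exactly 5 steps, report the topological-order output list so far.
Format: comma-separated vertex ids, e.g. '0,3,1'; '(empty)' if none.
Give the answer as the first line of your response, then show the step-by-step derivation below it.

0,1,3,4,5

step 1: output 0; order=[0]; indeg=(0,0,3,0,0,2)
step 2: output 1; order=[0,1]; indeg=(0,0,3,0,0,2)
step 3: output 3; order=[0,1,3]; indeg=(0,0,2,0,0,1)
step 4: output 4; order=[0,1,3,4]; indeg=(0,0,1,0,0,0)
step 5: output 5; order=[0,1,3,4,5]; indeg=(0,0,0,0,0,0)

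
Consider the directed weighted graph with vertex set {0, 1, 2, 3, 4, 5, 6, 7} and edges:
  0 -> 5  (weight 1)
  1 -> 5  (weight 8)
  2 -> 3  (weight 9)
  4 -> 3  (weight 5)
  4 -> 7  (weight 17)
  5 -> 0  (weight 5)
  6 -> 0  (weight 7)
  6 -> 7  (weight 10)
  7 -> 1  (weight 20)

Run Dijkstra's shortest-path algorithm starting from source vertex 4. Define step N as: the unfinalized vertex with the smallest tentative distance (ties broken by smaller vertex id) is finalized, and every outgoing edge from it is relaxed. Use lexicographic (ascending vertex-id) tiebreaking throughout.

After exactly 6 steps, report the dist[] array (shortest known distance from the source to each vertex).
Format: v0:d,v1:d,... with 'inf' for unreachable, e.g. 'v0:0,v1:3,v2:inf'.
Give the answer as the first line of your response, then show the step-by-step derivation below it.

v0:50,v1:37,v2:inf,v3:5,v4:0,v5:45,v6:inf,v7:17

step 1: dist = v0:inf,v1:inf,v2:inf,v3:5,v4:0,v5:inf,v6:inf,v7:17
step 2: dist = v0:inf,v1:inf,v2:inf,v3:5,v4:0,v5:inf,v6:inf,v7:17
step 3: dist = v0:inf,v1:37,v2:inf,v3:5,v4:0,v5:inf,v6:inf,v7:17
step 4: dist = v0:inf,v1:37,v2:inf,v3:5,v4:0,v5:45,v6:inf,v7:17
step 5: dist = v0:50,v1:37,v2:inf,v3:5,v4:0,v5:45,v6:inf,v7:17
step 6: dist = v0:50,v1:37,v2:inf,v3:5,v4:0,v5:45,v6:inf,v7:17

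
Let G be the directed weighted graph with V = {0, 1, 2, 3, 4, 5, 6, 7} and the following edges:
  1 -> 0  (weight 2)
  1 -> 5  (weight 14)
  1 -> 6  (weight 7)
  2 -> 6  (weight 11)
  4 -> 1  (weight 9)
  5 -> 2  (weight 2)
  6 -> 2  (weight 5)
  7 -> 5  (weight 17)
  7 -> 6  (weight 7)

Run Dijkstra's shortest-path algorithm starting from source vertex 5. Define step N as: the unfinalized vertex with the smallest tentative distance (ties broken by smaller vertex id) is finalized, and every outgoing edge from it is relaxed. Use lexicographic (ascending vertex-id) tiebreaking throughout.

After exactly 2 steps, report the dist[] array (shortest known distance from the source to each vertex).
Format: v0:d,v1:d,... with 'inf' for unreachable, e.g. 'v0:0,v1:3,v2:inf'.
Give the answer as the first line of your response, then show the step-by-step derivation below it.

v0:inf,v1:inf,v2:2,v3:inf,v4:inf,v5:0,v6:13,v7:inf

step 1: dist = v0:inf,v1:inf,v2:2,v3:inf,v4:inf,v5:0,v6:inf,v7:inf
step 2: dist = v0:inf,v1:inf,v2:2,v3:inf,v4:inf,v5:0,v6:13,v7:inf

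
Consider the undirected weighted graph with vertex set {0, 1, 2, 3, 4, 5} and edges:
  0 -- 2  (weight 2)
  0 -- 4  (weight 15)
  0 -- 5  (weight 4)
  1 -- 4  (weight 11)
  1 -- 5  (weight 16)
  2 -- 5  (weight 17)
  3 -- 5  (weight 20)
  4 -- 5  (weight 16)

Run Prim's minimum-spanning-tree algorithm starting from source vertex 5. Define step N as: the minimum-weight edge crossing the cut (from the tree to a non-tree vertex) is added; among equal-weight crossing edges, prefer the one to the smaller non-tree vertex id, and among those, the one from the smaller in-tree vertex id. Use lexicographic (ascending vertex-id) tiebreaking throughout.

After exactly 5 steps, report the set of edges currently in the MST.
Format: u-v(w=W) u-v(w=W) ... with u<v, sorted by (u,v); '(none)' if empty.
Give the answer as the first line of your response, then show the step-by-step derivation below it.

0-2(w=2) 0-4(w=15) 0-5(w=4) 1-4(w=11) 3-5(w=20)

step 1: add edge 0-5 (w=4); MST = {0-5(w=4)}
step 2: add edge 0-2 (w=2); MST = {0-2(w=2) 0-5(w=4)}
step 3: add edge 0-4 (w=15); MST = {0-2(w=2) 0-4(w=15) 0-5(w=4)}
step 4: add edge 1-4 (w=11); MST = {0-2(w=2) 0-4(w=15) 0-5(w=4) 1-4(w=11)}
step 5: add edge 3-5 (w=20); MST = {0-2(w=2) 0-4(w=15) 0-5(w=4) 1-4(w=11) 3-5(w=20)}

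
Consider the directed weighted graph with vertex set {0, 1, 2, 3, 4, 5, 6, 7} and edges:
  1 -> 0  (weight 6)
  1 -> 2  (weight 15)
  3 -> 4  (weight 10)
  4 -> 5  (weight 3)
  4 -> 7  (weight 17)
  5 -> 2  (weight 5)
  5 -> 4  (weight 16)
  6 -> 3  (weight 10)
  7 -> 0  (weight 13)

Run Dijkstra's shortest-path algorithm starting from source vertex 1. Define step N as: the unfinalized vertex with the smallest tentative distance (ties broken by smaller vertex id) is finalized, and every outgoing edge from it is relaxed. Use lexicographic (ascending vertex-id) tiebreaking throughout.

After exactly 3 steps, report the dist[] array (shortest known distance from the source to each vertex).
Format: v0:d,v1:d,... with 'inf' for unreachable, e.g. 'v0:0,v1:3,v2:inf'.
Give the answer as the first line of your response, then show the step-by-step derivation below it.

v0:6,v1:0,v2:15,v3:inf,v4:inf,v5:inf,v6:inf,v7:inf

step 1: dist = v0:6,v1:0,v2:15,v3:inf,v4:inf,v5:inf,v6:inf,v7:inf
step 2: dist = v0:6,v1:0,v2:15,v3:inf,v4:inf,v5:inf,v6:inf,v7:inf
step 3: dist = v0:6,v1:0,v2:15,v3:inf,v4:inf,v5:inf,v6:inf,v7:inf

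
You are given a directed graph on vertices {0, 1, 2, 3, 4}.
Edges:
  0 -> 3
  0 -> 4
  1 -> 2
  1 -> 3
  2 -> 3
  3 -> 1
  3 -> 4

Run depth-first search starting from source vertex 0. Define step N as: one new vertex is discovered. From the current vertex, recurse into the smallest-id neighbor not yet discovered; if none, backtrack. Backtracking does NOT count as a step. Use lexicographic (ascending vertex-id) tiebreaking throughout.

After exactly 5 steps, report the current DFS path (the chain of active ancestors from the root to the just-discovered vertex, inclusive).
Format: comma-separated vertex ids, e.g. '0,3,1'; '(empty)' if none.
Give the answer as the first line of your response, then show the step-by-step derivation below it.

0,3,4

step 1: discover 0; path=0; order=0
step 2: discover 3; path=0>3; order=0,3
step 3: discover 1; path=0>3>1; order=0,3,1
step 4: discover 2; path=0>3>1>2; order=0,3,1,2
step 5: discover 4; path=0>3>4; order=0,3,1,2,4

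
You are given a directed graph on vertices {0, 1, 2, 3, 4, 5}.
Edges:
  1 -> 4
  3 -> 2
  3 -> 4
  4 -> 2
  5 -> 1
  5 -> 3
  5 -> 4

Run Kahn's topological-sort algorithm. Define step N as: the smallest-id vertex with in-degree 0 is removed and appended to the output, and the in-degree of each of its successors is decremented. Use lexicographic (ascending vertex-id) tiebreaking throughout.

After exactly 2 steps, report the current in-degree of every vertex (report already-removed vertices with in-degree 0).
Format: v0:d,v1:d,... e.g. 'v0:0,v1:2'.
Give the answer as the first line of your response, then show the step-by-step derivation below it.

v0:0,v1:0,v2:2,v3:0,v4:2,v5:0

step 1: output 0; order=[0]; indeg=(0,1,2,1,3,0)
step 2: output 5; order=[0,5]; indeg=(0,0,2,0,2,0)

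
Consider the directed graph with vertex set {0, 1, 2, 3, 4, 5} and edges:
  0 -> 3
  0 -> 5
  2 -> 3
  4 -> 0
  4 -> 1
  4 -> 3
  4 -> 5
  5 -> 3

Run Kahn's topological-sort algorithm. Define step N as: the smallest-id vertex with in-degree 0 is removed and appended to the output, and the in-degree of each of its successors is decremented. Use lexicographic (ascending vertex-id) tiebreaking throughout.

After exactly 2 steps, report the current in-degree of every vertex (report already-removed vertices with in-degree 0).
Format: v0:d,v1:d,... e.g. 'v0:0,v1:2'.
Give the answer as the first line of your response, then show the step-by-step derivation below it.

v0:0,v1:0,v2:0,v3:2,v4:0,v5:1

step 1: output 2; order=[2]; indeg=(1,1,0,3,0,2)
step 2: output 4; order=[2,4]; indeg=(0,0,0,2,0,1)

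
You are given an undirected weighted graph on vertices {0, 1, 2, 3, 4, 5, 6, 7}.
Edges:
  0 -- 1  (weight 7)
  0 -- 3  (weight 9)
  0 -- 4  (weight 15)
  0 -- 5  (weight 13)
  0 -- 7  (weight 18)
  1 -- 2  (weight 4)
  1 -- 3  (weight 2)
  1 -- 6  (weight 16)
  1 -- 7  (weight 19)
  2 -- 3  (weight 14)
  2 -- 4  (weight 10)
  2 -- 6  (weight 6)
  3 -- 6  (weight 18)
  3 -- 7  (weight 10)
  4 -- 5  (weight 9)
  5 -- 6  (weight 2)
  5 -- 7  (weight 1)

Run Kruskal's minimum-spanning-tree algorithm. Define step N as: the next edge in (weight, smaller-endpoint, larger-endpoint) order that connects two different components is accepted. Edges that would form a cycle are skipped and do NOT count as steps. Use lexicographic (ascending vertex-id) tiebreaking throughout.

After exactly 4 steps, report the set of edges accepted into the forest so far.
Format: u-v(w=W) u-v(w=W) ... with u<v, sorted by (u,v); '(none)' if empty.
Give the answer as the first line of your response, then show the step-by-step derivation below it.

1-2(w=4) 1-3(w=2) 5-6(w=2) 5-7(w=1)

step 1: add edge 5-7 (w=1); MST = {5-7(w=1)}
step 2: add edge 1-3 (w=2); MST = {1-3(w=2) 5-7(w=1)}
step 3: add edge 5-6 (w=2); MST = {1-3(w=2) 5-6(w=2) 5-7(w=1)}
step 4: add edge 1-2 (w=4); MST = {1-2(w=4) 1-3(w=2) 5-6(w=2) 5-7(w=1)}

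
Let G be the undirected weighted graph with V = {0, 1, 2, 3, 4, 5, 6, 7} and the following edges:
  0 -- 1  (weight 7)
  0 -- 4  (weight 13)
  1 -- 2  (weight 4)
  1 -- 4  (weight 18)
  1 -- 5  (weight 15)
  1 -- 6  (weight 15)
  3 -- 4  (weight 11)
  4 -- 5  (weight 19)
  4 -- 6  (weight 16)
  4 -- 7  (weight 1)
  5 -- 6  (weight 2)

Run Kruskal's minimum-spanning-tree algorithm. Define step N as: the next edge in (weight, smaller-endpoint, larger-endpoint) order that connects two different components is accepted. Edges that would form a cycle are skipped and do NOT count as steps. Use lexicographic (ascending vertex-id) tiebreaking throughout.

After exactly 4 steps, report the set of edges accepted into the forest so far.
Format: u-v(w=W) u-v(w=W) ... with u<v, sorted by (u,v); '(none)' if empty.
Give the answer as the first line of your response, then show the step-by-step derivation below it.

0-1(w=7) 1-2(w=4) 4-7(w=1) 5-6(w=2)

step 1: add edge 4-7 (w=1); MST = {4-7(w=1)}
step 2: add edge 5-6 (w=2); MST = {4-7(w=1) 5-6(w=2)}
step 3: add edge 1-2 (w=4); MST = {1-2(w=4) 4-7(w=1) 5-6(w=2)}
step 4: add edge 0-1 (w=7); MST = {0-1(w=7) 1-2(w=4) 4-7(w=1) 5-6(w=2)}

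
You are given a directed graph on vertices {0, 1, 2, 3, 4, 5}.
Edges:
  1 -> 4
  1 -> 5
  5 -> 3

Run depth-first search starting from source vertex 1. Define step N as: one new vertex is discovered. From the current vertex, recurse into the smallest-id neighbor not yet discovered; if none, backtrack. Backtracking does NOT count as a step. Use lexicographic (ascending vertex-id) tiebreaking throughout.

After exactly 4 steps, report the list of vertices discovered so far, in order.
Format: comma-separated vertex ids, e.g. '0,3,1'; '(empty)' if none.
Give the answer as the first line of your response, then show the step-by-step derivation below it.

1,4,5,3

step 1: discover 1; path=1; order=1
step 2: discover 4; path=1>4; order=1,4
step 3: discover 5; path=1>5; order=1,4,5
step 4: discover 3; path=1>5>3; order=1,4,5,3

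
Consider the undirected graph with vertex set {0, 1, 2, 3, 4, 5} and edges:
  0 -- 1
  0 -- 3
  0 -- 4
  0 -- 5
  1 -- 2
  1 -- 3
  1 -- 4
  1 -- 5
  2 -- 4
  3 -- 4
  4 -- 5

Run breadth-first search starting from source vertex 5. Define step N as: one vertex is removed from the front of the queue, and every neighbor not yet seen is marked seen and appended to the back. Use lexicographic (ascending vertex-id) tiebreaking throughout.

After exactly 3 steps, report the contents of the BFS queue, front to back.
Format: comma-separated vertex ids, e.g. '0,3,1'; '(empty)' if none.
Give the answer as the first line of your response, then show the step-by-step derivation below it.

4,3,2

step 1: dequeue 5; queue=[0,1,4]; order=5
step 2: dequeue 0; queue=[1,4,3]; order=5,0
step 3: dequeue 1; queue=[4,3,2]; order=5,0,1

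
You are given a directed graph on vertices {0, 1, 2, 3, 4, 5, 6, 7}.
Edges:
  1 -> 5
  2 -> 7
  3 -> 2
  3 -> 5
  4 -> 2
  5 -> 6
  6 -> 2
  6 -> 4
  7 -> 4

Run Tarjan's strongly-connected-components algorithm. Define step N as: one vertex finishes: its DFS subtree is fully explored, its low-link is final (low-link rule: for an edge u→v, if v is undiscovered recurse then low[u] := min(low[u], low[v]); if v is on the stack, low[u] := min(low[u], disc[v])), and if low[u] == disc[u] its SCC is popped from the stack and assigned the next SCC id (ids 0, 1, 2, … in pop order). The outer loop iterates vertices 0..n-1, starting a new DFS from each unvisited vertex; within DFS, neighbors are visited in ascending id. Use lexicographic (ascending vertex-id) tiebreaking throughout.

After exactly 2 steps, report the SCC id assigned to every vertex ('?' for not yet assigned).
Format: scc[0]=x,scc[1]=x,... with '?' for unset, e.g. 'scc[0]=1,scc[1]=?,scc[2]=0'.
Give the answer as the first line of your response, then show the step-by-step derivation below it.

scc[0]=0,scc[1]=?,scc[2]=?,scc[3]=?,scc[4]=?,scc[5]=?,scc[6]=?,scc[7]=?

step 1: low=(low[0]=0,low[1]=?,low[2]=?,low[3]=?,low[4]=?,low[5]=?,low[6]=?,low[7]=?); scc=(scc[0]=0,scc[1]=?,scc[2]=?,scc[3]=?,scc[4]=?,scc[5]=?,scc[6]=?,scc[7]=?)
step 2: low=(low[0]=0,low[1]=1,low[2]=4,low[3]=?,low[4]=4,low[5]=2,low[6]=3,low[7]=5); scc=(scc[0]=0,scc[1]=?,scc[2]=?,scc[3]=?,scc[4]=?,scc[5]=?,scc[6]=?,scc[7]=?)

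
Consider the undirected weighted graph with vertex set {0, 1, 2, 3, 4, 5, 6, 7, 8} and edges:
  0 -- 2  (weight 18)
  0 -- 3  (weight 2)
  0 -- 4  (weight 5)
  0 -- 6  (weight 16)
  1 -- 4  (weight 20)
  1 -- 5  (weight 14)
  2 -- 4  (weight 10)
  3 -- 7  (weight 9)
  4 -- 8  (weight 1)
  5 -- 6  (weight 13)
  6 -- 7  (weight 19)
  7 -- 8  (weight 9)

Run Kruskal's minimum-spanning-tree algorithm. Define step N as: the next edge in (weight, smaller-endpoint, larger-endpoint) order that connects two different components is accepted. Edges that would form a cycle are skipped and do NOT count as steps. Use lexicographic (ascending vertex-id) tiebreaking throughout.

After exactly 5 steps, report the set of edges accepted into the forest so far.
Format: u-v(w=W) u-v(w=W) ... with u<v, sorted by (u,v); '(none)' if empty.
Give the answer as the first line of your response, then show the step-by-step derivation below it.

0-3(w=2) 0-4(w=5) 2-4(w=10) 3-7(w=9) 4-8(w=1)

step 1: add edge 4-8 (w=1); MST = {4-8(w=1)}
step 2: add edge 0-3 (w=2); MST = {0-3(w=2) 4-8(w=1)}
step 3: add edge 0-4 (w=5); MST = {0-3(w=2) 0-4(w=5) 4-8(w=1)}
step 4: add edge 3-7 (w=9); MST = {0-3(w=2) 0-4(w=5) 3-7(w=9) 4-8(w=1)}
step 5: add edge 2-4 (w=10); MST = {0-3(w=2) 0-4(w=5) 2-4(w=10) 3-7(w=9) 4-8(w=1)}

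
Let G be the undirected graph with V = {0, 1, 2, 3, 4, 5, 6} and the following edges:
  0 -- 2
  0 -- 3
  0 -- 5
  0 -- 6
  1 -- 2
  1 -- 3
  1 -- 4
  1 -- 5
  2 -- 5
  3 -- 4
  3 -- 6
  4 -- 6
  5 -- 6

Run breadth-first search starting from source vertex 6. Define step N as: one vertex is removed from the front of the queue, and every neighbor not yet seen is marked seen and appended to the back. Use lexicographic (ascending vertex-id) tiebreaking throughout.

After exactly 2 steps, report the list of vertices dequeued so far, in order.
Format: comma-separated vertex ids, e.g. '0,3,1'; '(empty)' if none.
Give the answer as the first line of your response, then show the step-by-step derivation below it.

6,0

step 1: dequeue 6; queue=[0,3,4,5]; order=6
step 2: dequeue 0; queue=[3,4,5,2]; order=6,0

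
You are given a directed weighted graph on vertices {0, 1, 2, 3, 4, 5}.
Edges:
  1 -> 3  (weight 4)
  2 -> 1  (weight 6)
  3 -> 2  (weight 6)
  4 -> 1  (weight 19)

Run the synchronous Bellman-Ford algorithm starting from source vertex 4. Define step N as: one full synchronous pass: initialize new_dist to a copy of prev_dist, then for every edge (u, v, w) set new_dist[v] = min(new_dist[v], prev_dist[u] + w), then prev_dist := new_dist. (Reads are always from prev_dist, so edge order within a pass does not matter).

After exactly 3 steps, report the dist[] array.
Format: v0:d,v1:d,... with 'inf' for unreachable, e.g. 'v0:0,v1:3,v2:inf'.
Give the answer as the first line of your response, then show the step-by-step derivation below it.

v0:inf,v1:19,v2:29,v3:23,v4:0,v5:inf

step 1: dist = v0:inf,v1:19,v2:inf,v3:inf,v4:0,v5:inf
step 2: dist = v0:inf,v1:19,v2:inf,v3:23,v4:0,v5:inf
step 3: dist = v0:inf,v1:19,v2:29,v3:23,v4:0,v5:inf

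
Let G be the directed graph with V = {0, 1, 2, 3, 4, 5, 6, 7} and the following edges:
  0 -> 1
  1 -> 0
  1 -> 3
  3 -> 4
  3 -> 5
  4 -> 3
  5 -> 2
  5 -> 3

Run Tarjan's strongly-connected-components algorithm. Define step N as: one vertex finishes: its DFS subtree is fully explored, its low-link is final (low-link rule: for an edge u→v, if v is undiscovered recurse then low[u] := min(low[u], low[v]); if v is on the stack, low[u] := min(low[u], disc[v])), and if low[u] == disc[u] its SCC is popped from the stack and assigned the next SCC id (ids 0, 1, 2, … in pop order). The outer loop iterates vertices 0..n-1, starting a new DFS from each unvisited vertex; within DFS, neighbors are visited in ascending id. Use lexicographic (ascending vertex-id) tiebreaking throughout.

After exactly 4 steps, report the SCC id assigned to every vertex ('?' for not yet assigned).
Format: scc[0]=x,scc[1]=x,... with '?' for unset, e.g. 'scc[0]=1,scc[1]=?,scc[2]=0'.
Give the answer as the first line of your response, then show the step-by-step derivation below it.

scc[0]=?,scc[1]=?,scc[2]=0,scc[3]=1,scc[4]=1,scc[5]=1,scc[6]=?,scc[7]=?

step 1: low=(low[0]=0,low[1]=0,low[2]=?,low[3]=2,low[4]=2,low[5]=?,low[6]=?,low[7]=?); scc=(scc[0]=?,scc[1]=?,scc[2]=?,scc[3]=?,scc[4]=?,scc[5]=?,scc[6]=?,scc[7]=?)
step 2: low=(low[0]=0,low[1]=0,low[2]=5,low[3]=2,low[4]=2,low[5]=4,low[6]=?,low[7]=?); scc=(scc[0]=?,scc[1]=?,scc[2]=0,scc[3]=?,scc[4]=?,scc[5]=?,scc[6]=?,scc[7]=?)
step 3: low=(low[0]=0,low[1]=0,low[2]=5,low[3]=2,low[4]=2,low[5]=2,low[6]=?,low[7]=?); scc=(scc[0]=?,scc[1]=?,scc[2]=0,scc[3]=?,scc[4]=?,scc[5]=?,scc[6]=?,scc[7]=?)
step 4: low=(low[0]=0,low[1]=0,low[2]=5,low[3]=2,low[4]=2,low[5]=2,low[6]=?,low[7]=?); scc=(scc[0]=?,scc[1]=?,scc[2]=0,scc[3]=1,scc[4]=1,scc[5]=1,scc[6]=?,scc[7]=?)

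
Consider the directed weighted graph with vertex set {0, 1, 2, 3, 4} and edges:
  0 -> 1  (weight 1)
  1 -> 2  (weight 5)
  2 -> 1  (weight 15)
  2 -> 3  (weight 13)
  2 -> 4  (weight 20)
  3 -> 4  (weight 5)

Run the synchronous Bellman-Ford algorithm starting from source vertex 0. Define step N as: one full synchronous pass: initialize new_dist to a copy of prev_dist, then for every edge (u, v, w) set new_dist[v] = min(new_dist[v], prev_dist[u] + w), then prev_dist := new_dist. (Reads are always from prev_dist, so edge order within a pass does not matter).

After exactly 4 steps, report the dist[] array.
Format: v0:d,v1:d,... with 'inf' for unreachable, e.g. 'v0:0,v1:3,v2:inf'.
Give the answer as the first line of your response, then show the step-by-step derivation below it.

v0:0,v1:1,v2:6,v3:19,v4:24

step 1: dist = v0:0,v1:1,v2:inf,v3:inf,v4:inf
step 2: dist = v0:0,v1:1,v2:6,v3:inf,v4:inf
step 3: dist = v0:0,v1:1,v2:6,v3:19,v4:26
step 4: dist = v0:0,v1:1,v2:6,v3:19,v4:24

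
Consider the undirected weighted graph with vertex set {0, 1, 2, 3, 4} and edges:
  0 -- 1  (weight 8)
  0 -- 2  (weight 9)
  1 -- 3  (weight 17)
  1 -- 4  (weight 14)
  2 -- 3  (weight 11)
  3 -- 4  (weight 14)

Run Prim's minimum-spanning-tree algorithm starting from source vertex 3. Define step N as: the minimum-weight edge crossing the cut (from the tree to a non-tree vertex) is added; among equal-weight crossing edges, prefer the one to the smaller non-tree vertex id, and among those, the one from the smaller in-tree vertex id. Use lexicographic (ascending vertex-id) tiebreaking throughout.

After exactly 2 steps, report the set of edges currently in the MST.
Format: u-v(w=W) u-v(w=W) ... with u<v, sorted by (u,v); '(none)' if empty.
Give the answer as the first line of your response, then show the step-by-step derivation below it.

0-2(w=9) 2-3(w=11)

step 1: add edge 2-3 (w=11); MST = {2-3(w=11)}
step 2: add edge 0-2 (w=9); MST = {0-2(w=9) 2-3(w=11)}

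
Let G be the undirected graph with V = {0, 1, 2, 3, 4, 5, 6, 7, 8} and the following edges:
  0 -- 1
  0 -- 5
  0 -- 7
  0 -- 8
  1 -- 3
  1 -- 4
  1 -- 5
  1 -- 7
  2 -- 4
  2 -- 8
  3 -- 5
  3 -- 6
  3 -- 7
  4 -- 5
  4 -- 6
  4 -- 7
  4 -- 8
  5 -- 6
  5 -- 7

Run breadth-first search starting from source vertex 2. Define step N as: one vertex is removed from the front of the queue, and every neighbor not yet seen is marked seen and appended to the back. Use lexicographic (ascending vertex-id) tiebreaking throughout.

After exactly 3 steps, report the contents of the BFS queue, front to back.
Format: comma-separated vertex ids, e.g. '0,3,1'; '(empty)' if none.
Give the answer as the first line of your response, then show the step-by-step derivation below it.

1,5,6,7,0

step 1: dequeue 2; queue=[4,8]; order=2
step 2: dequeue 4; queue=[8,1,5,6,7]; order=2,4
step 3: dequeue 8; queue=[1,5,6,7,0]; order=2,4,8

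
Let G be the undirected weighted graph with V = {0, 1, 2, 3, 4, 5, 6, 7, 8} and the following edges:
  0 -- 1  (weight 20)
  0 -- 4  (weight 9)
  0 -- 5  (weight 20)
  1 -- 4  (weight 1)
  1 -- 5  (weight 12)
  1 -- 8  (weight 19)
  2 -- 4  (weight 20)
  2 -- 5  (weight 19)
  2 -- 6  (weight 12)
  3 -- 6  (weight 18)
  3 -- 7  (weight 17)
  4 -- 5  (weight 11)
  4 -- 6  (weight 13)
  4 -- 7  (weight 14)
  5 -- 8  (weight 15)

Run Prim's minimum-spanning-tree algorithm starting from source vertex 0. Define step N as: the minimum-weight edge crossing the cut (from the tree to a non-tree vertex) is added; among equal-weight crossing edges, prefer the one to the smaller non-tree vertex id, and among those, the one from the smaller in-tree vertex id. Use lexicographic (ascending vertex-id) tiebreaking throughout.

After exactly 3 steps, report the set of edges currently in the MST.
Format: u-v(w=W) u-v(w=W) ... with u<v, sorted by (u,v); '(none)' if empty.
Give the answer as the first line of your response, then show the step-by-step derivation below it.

0-4(w=9) 1-4(w=1) 4-5(w=11)

step 1: add edge 0-4 (w=9); MST = {0-4(w=9)}
step 2: add edge 1-4 (w=1); MST = {0-4(w=9) 1-4(w=1)}
step 3: add edge 4-5 (w=11); MST = {0-4(w=9) 1-4(w=1) 4-5(w=11)}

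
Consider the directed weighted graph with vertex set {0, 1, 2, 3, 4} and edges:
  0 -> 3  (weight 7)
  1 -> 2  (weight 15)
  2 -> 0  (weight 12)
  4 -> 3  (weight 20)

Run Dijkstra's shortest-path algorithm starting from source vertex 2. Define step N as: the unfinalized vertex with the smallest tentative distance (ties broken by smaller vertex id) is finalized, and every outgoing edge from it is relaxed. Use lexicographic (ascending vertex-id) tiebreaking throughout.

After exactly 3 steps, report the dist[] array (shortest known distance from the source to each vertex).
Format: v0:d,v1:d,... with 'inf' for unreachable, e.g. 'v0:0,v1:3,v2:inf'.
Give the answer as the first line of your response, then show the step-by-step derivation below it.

v0:12,v1:inf,v2:0,v3:19,v4:inf

step 1: dist = v0:12,v1:inf,v2:0,v3:inf,v4:inf
step 2: dist = v0:12,v1:inf,v2:0,v3:19,v4:inf
step 3: dist = v0:12,v1:inf,v2:0,v3:19,v4:inf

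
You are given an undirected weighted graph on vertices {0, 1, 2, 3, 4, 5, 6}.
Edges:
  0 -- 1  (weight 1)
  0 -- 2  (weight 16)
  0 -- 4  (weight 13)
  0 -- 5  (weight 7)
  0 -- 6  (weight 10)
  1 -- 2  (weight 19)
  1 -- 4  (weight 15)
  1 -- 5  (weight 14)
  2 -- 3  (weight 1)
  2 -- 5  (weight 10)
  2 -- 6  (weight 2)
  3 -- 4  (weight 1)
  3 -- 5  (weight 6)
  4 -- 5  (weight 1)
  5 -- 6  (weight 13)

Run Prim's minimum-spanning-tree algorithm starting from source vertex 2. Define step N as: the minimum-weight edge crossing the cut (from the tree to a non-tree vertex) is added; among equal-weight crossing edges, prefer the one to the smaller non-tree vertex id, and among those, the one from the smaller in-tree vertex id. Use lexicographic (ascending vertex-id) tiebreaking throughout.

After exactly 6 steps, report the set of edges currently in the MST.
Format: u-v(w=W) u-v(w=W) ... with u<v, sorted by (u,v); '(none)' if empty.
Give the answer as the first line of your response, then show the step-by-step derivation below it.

0-1(w=1) 0-5(w=7) 2-3(w=1) 2-6(w=2) 3-4(w=1) 4-5(w=1)

step 1: add edge 2-3 (w=1); MST = {2-3(w=1)}
step 2: add edge 3-4 (w=1); MST = {2-3(w=1) 3-4(w=1)}
step 3: add edge 4-5 (w=1); MST = {2-3(w=1) 3-4(w=1) 4-5(w=1)}
step 4: add edge 2-6 (w=2); MST = {2-3(w=1) 2-6(w=2) 3-4(w=1) 4-5(w=1)}
step 5: add edge 0-5 (w=7); MST = {0-5(w=7) 2-3(w=1) 2-6(w=2) 3-4(w=1) 4-5(w=1)}
step 6: add edge 0-1 (w=1); MST = {0-1(w=1) 0-5(w=7) 2-3(w=1) 2-6(w=2) 3-4(w=1) 4-5(w=1)}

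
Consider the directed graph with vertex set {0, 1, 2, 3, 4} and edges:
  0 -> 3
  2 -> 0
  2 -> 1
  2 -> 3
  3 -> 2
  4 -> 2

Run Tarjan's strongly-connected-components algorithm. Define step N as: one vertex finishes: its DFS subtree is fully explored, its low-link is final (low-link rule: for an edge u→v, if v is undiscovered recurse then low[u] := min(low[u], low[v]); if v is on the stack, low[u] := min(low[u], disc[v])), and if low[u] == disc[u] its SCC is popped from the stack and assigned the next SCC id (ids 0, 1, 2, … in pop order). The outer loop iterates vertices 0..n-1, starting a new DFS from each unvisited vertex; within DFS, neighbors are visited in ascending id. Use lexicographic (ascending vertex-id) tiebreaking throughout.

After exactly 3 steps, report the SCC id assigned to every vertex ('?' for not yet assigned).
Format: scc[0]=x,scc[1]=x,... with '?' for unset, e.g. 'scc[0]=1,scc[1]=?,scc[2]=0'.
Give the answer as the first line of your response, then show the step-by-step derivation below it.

scc[0]=?,scc[1]=0,scc[2]=?,scc[3]=?,scc[4]=?

step 1: low=(low[0]=0,low[1]=3,low[2]=0,low[3]=1,low[4]=?); scc=(scc[0]=?,scc[1]=0,scc[2]=?,scc[3]=?,scc[4]=?)
step 2: low=(low[0]=0,low[1]=3,low[2]=0,low[3]=1,low[4]=?); scc=(scc[0]=?,scc[1]=0,scc[2]=?,scc[3]=?,scc[4]=?)
step 3: low=(low[0]=0,low[1]=3,low[2]=0,low[3]=0,low[4]=?); scc=(scc[0]=?,scc[1]=0,scc[2]=?,scc[3]=?,scc[4]=?)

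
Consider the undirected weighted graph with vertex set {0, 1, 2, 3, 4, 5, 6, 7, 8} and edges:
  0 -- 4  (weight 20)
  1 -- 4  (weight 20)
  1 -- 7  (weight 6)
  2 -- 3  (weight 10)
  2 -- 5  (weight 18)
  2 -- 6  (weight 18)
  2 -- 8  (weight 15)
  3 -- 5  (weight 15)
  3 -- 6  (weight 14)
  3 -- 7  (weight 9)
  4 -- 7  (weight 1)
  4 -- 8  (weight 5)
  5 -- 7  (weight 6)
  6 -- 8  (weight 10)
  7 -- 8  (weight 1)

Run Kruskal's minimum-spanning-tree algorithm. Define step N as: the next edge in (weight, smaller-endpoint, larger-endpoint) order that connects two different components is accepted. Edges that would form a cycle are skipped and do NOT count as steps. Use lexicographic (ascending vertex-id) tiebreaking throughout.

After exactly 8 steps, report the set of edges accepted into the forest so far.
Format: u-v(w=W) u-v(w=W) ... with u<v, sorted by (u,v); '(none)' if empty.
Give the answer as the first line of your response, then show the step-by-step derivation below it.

0-4(w=20) 1-7(w=6) 2-3(w=10) 3-7(w=9) 4-7(w=1) 5-7(w=6) 6-8(w=10) 7-8(w=1)

step 1: add edge 4-7 (w=1); MST = {4-7(w=1)}
step 2: add edge 7-8 (w=1); MST = {4-7(w=1) 7-8(w=1)}
step 3: add edge 1-7 (w=6); MST = {1-7(w=6) 4-7(w=1) 7-8(w=1)}
step 4: add edge 5-7 (w=6); MST = {1-7(w=6) 4-7(w=1) 5-7(w=6) 7-8(w=1)}
step 5: add edge 3-7 (w=9); MST = {1-7(w=6) 3-7(w=9) 4-7(w=1) 5-7(w=6) 7-8(w=1)}
step 6: add edge 2-3 (w=10); MST = {1-7(w=6) 2-3(w=10) 3-7(w=9) 4-7(w=1) 5-7(w=6) 7-8(w=1)}
step 7: add edge 6-8 (w=10); MST = {1-7(w=6) 2-3(w=10) 3-7(w=9) 4-7(w=1) 5-7(w=6) 6-8(w=10) 7-8(w=1)}
step 8: add edge 0-4 (w=20); MST = {0-4(w=20) 1-7(w=6) 2-3(w=10) 3-7(w=9) 4-7(w=1) 5-7(w=6) 6-8(w=10) 7-8(w=1)}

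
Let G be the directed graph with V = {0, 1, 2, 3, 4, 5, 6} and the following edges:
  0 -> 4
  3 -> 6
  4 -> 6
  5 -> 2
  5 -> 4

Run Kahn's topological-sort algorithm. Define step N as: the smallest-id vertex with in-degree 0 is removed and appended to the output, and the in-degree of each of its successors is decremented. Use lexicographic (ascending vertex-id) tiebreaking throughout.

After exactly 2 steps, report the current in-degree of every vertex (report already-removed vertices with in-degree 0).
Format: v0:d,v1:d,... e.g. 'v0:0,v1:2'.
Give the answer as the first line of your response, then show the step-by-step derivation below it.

v0:0,v1:0,v2:1,v3:0,v4:1,v5:0,v6:2

step 1: output 0; order=[0]; indeg=(0,0,1,0,1,0,2)
step 2: output 1; order=[0,1]; indeg=(0,0,1,0,1,0,2)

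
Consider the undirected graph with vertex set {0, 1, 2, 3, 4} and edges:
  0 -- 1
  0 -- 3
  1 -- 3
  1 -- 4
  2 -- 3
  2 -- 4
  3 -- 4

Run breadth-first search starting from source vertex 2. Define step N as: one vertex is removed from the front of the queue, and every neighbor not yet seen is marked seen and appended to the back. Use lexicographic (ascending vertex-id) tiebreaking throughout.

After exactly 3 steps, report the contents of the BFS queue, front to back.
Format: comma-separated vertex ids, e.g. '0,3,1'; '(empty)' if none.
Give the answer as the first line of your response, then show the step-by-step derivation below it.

0,1

step 1: dequeue 2; queue=[3,4]; order=2
step 2: dequeue 3; queue=[4,0,1]; order=2,3
step 3: dequeue 4; queue=[0,1]; order=2,3,4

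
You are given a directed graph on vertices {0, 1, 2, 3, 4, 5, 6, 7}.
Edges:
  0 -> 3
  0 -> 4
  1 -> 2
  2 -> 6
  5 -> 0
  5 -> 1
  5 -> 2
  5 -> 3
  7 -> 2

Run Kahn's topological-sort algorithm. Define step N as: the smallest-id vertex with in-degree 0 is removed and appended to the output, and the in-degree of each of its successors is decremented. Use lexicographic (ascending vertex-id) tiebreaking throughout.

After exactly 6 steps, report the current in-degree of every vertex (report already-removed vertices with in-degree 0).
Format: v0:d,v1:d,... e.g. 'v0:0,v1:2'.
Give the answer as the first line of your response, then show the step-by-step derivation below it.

v0:0,v1:0,v2:0,v3:0,v4:0,v5:0,v6:1,v7:0

step 1: output 5; order=[5]; indeg=(0,0,2,1,1,0,1,0)
step 2: output 0; order=[5,0]; indeg=(0,0,2,0,0,0,1,0)
step 3: output 1; order=[5,0,1]; indeg=(0,0,1,0,0,0,1,0)
step 4: output 3; order=[5,0,1,3]; indeg=(0,0,1,0,0,0,1,0)
step 5: output 4; order=[5,0,1,3,4]; indeg=(0,0,1,0,0,0,1,0)
step 6: output 7; order=[5,0,1,3,4,7]; indeg=(0,0,0,0,0,0,1,0)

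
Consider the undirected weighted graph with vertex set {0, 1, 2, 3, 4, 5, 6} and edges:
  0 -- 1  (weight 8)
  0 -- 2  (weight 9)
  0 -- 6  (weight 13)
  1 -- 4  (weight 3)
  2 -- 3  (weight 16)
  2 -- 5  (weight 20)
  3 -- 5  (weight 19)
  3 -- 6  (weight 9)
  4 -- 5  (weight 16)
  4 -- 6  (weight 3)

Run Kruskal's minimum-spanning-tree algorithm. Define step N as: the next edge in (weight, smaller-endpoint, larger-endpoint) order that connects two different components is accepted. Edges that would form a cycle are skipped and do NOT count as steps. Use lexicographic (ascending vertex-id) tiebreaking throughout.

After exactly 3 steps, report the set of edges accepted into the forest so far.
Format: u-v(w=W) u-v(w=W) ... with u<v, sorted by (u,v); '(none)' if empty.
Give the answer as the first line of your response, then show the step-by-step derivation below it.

0-1(w=8) 1-4(w=3) 4-6(w=3)

step 1: add edge 1-4 (w=3); MST = {1-4(w=3)}
step 2: add edge 4-6 (w=3); MST = {1-4(w=3) 4-6(w=3)}
step 3: add edge 0-1 (w=8); MST = {0-1(w=8) 1-4(w=3) 4-6(w=3)}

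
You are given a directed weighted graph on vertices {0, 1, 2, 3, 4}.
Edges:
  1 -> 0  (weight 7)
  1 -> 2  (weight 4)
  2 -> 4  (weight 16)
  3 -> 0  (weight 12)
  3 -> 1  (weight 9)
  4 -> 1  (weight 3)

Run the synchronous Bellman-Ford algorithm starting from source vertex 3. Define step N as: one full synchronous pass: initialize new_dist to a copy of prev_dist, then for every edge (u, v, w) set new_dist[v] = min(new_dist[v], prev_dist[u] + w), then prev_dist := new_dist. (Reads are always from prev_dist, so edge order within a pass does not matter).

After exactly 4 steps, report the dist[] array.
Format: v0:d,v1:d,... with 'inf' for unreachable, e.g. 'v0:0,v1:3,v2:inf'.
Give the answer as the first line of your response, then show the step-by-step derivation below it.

v0:12,v1:9,v2:13,v3:0,v4:29

step 1: dist = v0:12,v1:9,v2:inf,v3:0,v4:inf
step 2: dist = v0:12,v1:9,v2:13,v3:0,v4:inf
step 3: dist = v0:12,v1:9,v2:13,v3:0,v4:29
step 4: dist = v0:12,v1:9,v2:13,v3:0,v4:29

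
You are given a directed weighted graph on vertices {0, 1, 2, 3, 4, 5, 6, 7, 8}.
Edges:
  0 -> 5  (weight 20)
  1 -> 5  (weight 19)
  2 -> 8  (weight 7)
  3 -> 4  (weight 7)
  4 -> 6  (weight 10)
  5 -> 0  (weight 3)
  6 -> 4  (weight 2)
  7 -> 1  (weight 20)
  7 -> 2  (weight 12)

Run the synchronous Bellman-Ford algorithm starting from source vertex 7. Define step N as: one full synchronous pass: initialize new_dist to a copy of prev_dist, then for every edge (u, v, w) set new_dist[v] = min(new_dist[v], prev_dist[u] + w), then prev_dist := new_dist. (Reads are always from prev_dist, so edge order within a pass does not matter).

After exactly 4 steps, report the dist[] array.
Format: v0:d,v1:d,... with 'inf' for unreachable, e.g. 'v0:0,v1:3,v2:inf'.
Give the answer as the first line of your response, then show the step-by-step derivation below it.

v0:42,v1:20,v2:12,v3:inf,v4:inf,v5:39,v6:inf,v7:0,v8:19

step 1: dist = v0:inf,v1:20,v2:12,v3:inf,v4:inf,v5:inf,v6:inf,v7:0,v8:inf
step 2: dist = v0:inf,v1:20,v2:12,v3:inf,v4:inf,v5:39,v6:inf,v7:0,v8:19
step 3: dist = v0:42,v1:20,v2:12,v3:inf,v4:inf,v5:39,v6:inf,v7:0,v8:19
step 4: dist = v0:42,v1:20,v2:12,v3:inf,v4:inf,v5:39,v6:inf,v7:0,v8:19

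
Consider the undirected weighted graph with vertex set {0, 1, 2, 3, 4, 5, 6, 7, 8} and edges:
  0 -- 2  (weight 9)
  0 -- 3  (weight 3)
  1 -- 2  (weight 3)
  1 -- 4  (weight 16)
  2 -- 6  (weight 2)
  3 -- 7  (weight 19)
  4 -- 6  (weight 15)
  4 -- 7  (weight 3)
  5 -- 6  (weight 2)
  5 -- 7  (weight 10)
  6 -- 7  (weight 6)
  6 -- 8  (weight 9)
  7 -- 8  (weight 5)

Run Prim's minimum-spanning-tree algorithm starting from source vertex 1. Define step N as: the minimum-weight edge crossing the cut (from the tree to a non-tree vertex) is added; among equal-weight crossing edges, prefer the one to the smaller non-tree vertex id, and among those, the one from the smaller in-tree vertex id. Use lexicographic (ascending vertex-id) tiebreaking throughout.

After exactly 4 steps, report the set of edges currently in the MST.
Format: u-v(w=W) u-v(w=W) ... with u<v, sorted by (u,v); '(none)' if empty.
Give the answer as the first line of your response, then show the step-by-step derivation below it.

1-2(w=3) 2-6(w=2) 5-6(w=2) 6-7(w=6)

step 1: add edge 1-2 (w=3); MST = {1-2(w=3)}
step 2: add edge 2-6 (w=2); MST = {1-2(w=3) 2-6(w=2)}
step 3: add edge 5-6 (w=2); MST = {1-2(w=3) 2-6(w=2) 5-6(w=2)}
step 4: add edge 6-7 (w=6); MST = {1-2(w=3) 2-6(w=2) 5-6(w=2) 6-7(w=6)}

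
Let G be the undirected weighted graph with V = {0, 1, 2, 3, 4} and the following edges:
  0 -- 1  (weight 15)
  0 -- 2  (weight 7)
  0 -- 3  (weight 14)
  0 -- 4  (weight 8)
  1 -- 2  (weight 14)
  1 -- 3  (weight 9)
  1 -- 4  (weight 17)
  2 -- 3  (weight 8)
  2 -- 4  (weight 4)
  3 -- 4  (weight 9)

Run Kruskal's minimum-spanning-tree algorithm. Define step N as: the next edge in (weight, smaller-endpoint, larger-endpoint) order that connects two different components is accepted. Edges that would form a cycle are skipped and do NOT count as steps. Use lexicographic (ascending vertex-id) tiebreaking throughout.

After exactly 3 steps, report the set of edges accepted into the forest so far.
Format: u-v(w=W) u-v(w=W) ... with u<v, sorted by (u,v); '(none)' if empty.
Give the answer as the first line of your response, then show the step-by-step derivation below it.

0-2(w=7) 2-3(w=8) 2-4(w=4)

step 1: add edge 2-4 (w=4); MST = {2-4(w=4)}
step 2: add edge 0-2 (w=7); MST = {0-2(w=7) 2-4(w=4)}
step 3: add edge 2-3 (w=8); MST = {0-2(w=7) 2-3(w=8) 2-4(w=4)}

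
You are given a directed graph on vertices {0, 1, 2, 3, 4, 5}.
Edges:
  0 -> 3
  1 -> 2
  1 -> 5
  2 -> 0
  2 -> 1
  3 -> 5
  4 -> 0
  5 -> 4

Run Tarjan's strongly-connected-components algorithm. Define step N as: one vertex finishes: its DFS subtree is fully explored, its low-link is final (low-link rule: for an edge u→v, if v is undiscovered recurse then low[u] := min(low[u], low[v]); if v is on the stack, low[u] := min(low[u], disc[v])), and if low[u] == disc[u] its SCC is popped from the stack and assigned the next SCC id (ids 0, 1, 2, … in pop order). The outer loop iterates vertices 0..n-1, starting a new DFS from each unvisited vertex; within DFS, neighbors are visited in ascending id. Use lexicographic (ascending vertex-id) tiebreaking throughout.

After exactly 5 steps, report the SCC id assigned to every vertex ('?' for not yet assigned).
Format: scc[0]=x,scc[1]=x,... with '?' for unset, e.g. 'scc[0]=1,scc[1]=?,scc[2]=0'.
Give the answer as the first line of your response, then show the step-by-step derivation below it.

scc[0]=0,scc[1]=?,scc[2]=?,scc[3]=0,scc[4]=0,scc[5]=0

step 1: low=(low[0]=0,low[1]=?,low[2]=?,low[3]=1,low[4]=0,low[5]=2); scc=(scc[0]=?,scc[1]=?,scc[2]=?,scc[3]=?,scc[4]=?,scc[5]=?)
step 2: low=(low[0]=0,low[1]=?,low[2]=?,low[3]=1,low[4]=0,low[5]=0); scc=(scc[0]=?,scc[1]=?,scc[2]=?,scc[3]=?,scc[4]=?,scc[5]=?)
step 3: low=(low[0]=0,low[1]=?,low[2]=?,low[3]=0,low[4]=0,low[5]=0); scc=(scc[0]=?,scc[1]=?,scc[2]=?,scc[3]=?,scc[4]=?,scc[5]=?)
step 4: low=(low[0]=0,low[1]=?,low[2]=?,low[3]=0,low[4]=0,low[5]=0); scc=(scc[0]=0,scc[1]=?,scc[2]=?,scc[3]=0,scc[4]=0,scc[5]=0)
step 5: low=(low[0]=0,low[1]=4,low[2]=4,low[3]=0,low[4]=0,low[5]=0); scc=(scc[0]=0,scc[1]=?,scc[2]=?,scc[3]=0,scc[4]=0,scc[5]=0)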